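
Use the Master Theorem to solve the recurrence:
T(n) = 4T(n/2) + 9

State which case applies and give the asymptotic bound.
Master Theorem template: T(n) = a·T(n/b) + f(n).
Here: a=4, b=2, f(n)=9
Compute log_b(a) = log_2(4) = 2.
f(n) = 9 = O(n^(2-ε)) with ε = 2. Case 1: T(n) = Θ(n^log_b(a)) = Θ(n^2).

Case 1: T(n) = Θ(n^2)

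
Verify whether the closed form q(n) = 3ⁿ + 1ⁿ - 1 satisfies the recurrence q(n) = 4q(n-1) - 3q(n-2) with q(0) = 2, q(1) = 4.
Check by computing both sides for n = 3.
From the recurrence with q(0) = 2, q(1) = 4:
  q(0) = 2, q(1) = 4, q(2) = 10, q(3) = 28
  so the recurrence gives q(3) = 28.
From the proposed closed form q(n) = 3ⁿ + 1ⁿ - 1:
  q(3) = 27.
The recurrence gives 28 but the closed form gives 27, so the closed form does not satisfy the recurrence.

No, the closed form is incorrect.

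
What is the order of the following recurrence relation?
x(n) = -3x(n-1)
The order is the largest lag k for which x(n-k) appears. Here the deepest term is x(n-1), so the order is 1.

Order 1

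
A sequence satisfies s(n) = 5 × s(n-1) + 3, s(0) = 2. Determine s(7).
Computing step by step:
s(0) = 2
s(1) = 5 × 2 + 3 = 13
s(2) = 5 × 13 + 3 = 68
s(3) = 5 × 68 + 3 = 343
s(4) = 5 × 343 + 3 = 1718
s(5) = 5 × 1718 + 3 = 8593
s(6) = 5 × 8593 + 3 = 42968
s(7) = 5 × 42968 + 3 = 214843

214843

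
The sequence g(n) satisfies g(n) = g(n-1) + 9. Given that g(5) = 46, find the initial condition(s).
g(5) = g(0) + 5·9, so g(0) = 46 - 45 = 1.

g(0) = 1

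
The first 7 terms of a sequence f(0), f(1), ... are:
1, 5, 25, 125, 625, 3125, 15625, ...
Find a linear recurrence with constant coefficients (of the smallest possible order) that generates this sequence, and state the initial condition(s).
Look for the lowest-order linear relation among consecutive terms.
Observation: each term is 5× the previous.
Check at n=2: 5·5 = 25. ✓

f(n) = 5 × f(n-1), f(0) = 1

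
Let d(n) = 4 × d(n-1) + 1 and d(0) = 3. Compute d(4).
Computing step by step:
d(0) = 3
d(1) = 4 × 3 + 1 = 13
d(2) = 4 × 13 + 1 = 53
d(3) = 4 × 53 + 1 = 213
d(4) = 4 × 213 + 1 = 853

853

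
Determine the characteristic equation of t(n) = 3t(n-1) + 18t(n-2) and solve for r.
Substitute t(n) = rⁿ and divide through by rⁿ⁻²: r² - 3r - 18 = 0
Factor: (r - 6)(r + 3) = 0, so r = 6, -3.
General solution: t(n) = A·6ⁿ + B·(-3)ⁿ

Characteristic: r² - 3r - 18 = 0, Roots: r = 6, -3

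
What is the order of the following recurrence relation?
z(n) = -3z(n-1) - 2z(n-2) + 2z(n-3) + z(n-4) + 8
The order is the largest lag k for which z(n-k) appears. Here the deepest term is z(n-4) (the 8 term is non-homogeneous and does not affect the order), so the order is 4.

Order 4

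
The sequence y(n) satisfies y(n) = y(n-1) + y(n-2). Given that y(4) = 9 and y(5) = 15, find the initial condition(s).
Work backwards using y(k) = y(k+2) - y(k+1):
y(3) = y(5) - y(4) = 15 - 9 = 6
y(2) = y(4) - y(3) = 9 - 6 = 3
y(1) = y(3) - y(2) = 6 - 3 = 3
y(0) = y(2) - y(1) = 3 - 3 = 0

y(0) = 0, y(1) = 3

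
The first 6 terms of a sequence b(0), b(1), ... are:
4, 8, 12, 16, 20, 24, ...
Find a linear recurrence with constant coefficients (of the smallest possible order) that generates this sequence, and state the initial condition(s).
Look for the lowest-order linear relation among consecutive terms.
Observation: consecutive differences are constant (= 4).
Check at n=2: 1·8 + 4 = 12. ✓

b(n) = b(n-1) + 4, b(0) = 4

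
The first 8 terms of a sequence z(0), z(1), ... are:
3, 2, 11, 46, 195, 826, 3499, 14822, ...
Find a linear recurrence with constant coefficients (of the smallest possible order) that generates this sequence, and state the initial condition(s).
Look for the lowest-order linear relation among consecutive terms.
Observation: z(n) - 4·z(n-1) - (1)·z(n-2) = 0 holds for the shown terms, and no order-1 relation z(n) = α·z(n-1) + β fits.
Check at n=3: 4·11 + (1)·2 = 46. ✓

z(n) = 4z(n-1) + z(n-2), z(0) = 3, z(1) = 2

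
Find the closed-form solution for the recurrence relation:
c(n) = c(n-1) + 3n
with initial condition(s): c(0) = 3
Recurrence: c(n) = c(n-1) + 3n, initial: c(0) = 3.
Telescoping: c(n) = c(0) + 3·Σᵢ₌₁ⁿ i = 3 + 3·n(n+1)/2.

c(n) = 3·n(n+1)/2 + 3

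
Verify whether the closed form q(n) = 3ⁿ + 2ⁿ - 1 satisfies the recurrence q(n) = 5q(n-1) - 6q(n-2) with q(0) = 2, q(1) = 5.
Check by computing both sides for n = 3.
From the recurrence with q(0) = 2, q(1) = 5:
  q(0) = 2, q(1) = 5, q(2) = 13, q(3) = 35
  so the recurrence gives q(3) = 35.
From the proposed closed form q(n) = 3ⁿ + 2ⁿ - 1:
  q(3) = 34.
The recurrence gives 35 but the closed form gives 34, so the closed form does not satisfy the recurrence.

No, the closed form is incorrect.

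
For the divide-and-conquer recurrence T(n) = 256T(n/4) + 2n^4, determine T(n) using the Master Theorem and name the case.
Master Theorem template: T(n) = a·T(n/b) + f(n).
Here: a=256, b=4, f(n)=2n^4
Compute log_b(a) = log_4(256) = 4.
f(n) = 2n^4 = Θ(n^4). Case 2: T(n) = Θ(n^4 log n).

Case 2: T(n) = Θ(n^4 log n)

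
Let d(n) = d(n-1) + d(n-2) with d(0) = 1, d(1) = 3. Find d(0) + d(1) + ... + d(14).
Computing the sequence terms: 1, 3, 4, 7, 11, 18, 29, 47, 76, 123, 199, 322, 521, 843, 1364
Adding these values together:

3568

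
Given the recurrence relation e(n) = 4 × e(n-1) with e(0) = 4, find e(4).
Computing step by step:
e(0) = 4
e(1) = 4 × 4 = 16
e(2) = 4 × 16 = 64
e(3) = 4 × 64 = 256
e(4) = 4 × 256 = 1024

1024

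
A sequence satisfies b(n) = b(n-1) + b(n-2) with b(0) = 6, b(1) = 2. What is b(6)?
Computing the sequence terms:
6, 2, 8, 10, 18, 28, 46

46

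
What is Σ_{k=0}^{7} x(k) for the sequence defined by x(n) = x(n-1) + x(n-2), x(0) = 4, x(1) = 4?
Computing the sequence terms: 4, 4, 8, 12, 20, 32, 52, 84
Adding these values together:

216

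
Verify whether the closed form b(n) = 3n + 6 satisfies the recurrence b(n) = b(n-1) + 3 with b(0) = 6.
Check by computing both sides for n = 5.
From the recurrence with b(0) = 6:
  b(0) = 6, b(1) = 9, b(2) = 12, b(3) = 15, b(4) = 18, b(5) = 21
  so the recurrence gives b(5) = 21.
From the proposed closed form b(n) = 3n + 6:
  b(5) = 21.
Both sides give 21 at n = 5, and the initial condition(s) match, so the closed form is consistent.

Yes, the closed form is correct.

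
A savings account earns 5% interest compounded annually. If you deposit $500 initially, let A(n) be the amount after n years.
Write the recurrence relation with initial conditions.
Each year the balance grows by 5%, i.e. is multiplied by 1 + 5/100 = 1.05, so A(n) = 1.05 × A(n-1). The initial deposit gives A(0) = 500.
Unrolling gives the closed form A(n) = 500 × (1.05)ⁿ.

A(n) = 1.05 × A(n-1), A(0) = 500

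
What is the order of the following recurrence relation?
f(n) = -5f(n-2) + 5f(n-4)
The order is the largest lag k for which f(n-k) appears. Here the deepest term is f(n-4), so the order is 4.

Order 4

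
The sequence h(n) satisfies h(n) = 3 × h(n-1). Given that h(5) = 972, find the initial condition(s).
In general h(n) = 3ⁿ · h(0). At n = 5: h(0) = h(5) / 3^5 = 972 / 243 = 4.

h(0) = 4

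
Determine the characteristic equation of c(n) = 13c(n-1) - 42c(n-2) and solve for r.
Substitute c(n) = rⁿ and divide through by rⁿ⁻²: r² - 13r + 42 = 0
Factor: (r - 6)(r - 7) = 0, so r = 6, 7.
General solution: c(n) = A·6ⁿ + B·7ⁿ

Characteristic: r² - 13r + 42 = 0, Roots: r = 6, 7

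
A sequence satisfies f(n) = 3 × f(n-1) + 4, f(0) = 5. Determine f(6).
Computing step by step:
f(0) = 5
f(1) = 3 × 5 + 4 = 19
f(2) = 3 × 19 + 4 = 61
f(3) = 3 × 61 + 4 = 187
f(4) = 3 × 187 + 4 = 565
f(5) = 3 × 565 + 4 = 1699
f(6) = 3 × 1699 + 4 = 5101

5101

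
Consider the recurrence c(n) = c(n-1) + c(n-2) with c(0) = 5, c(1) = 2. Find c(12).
Computing the sequence terms:
5, 2, 7, 9, 16, 25, 41, 66, 107, 173, 280, 453, 733

733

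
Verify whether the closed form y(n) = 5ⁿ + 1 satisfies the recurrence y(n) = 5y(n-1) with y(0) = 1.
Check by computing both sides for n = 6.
From the recurrence with y(0) = 1:
  y(0) = 1, y(1) = 5, y(2) = 25, y(3) = 125, y(4) = 625, y(5) = 3125, y(6) = 15625
  so the recurrence gives y(6) = 15625.
From the proposed closed form y(n) = 5ⁿ + 1:
  y(6) = 15626.
The recurrence gives 15625 but the closed form gives 15626, so the closed form does not satisfy the recurrence.

No, the closed form is incorrect.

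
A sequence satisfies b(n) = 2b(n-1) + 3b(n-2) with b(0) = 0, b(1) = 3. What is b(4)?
Computing the sequence terms:
0, 3, 6, 21, 60

60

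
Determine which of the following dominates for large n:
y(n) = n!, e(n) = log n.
Comparing growth rates:
Growth-rate hierarchy: log n ≺ any polynomial ≺ any exponential cⁿ (c>1) ≺ n! ≺ nⁿ.
factorial dominates logarithmic asymptotically.

y(n) grows faster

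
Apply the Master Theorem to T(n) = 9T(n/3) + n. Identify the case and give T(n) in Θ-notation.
Master Theorem template: T(n) = a·T(n/b) + f(n).
Here: a=9, b=3, f(n)=n
Compute log_b(a) = log_3(9) = 2.
f(n) = n = O(n^(2-ε)) with ε = 1. Case 1: T(n) = Θ(n^log_b(a)) = Θ(n^2).

Case 1: T(n) = Θ(n^2)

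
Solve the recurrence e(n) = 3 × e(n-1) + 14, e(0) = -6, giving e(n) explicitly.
Recurrence: e(n) = 3 × e(n-1) + 14, initial: e(0) = -6.
Try e(n) = A·3ⁿ + C. Substituting: A·3ⁿ + C = 3(A·3ⁿ⁻¹ + C) + 14 = A·3ⁿ + 3C + 14, so C = 3C + 14, giving C = -7. Then e(0) = A - 7 = -6 gives A = 1.

e(n) = 3ⁿ - 7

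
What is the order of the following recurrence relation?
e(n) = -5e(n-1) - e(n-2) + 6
The order is the largest lag k for which e(n-k) appears. Here the deepest term is e(n-2) (the 6 term is non-homogeneous and does not affect the order), so the order is 2.

Order 2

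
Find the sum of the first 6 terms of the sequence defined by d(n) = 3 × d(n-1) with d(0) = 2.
Computing the sequence terms: 2, 6, 18, 54, 162, 486
Adding these values together:

728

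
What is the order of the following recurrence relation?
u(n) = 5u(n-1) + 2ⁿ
The order is the largest lag k for which u(n-k) appears. Here the deepest term is u(n-1) (the 2ⁿ term is non-homogeneous and does not affect the order), so the order is 1.

Order 1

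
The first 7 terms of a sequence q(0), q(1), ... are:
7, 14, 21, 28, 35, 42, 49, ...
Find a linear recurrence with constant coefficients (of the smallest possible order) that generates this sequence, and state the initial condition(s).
Look for the lowest-order linear relation among consecutive terms.
Observation: consecutive differences are constant (= 7).
Check at n=2: 1·14 + 7 = 21. ✓

q(n) = q(n-1) + 7, q(0) = 7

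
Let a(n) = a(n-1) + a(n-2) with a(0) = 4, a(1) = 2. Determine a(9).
Computing the sequence terms:
4, 2, 6, 8, 14, 22, 36, 58, 94, 152

152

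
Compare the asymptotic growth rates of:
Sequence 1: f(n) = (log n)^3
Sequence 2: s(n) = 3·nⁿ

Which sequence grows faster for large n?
Comparing growth rates:
Growth-rate hierarchy: log n ≺ any polynomial ≺ any exponential cⁿ (c>1) ≺ n! ≺ nⁿ.
super-exponential nⁿ dominates polylogarithmic (log n)^3 asymptotically.

s(n) grows faster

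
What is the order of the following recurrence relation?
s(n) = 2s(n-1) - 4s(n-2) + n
The order is the largest lag k for which s(n-k) appears. Here the deepest term is s(n-2) (the n term is non-homogeneous and does not affect the order), so the order is 2.

Order 2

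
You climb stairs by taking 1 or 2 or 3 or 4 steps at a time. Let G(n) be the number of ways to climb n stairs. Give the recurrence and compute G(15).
Condition on the size of the last step (1 to 4): before it there were n-1, …, n-4 stairs climbed, and these cases are disjoint, so G(n) = G(n-1) + G(n-2) + G(n-3) + G(n-4) (order-4 linear recurrence).
Initial conditions by direct count (compositions of i into parts ≤ 4): G(1) = 1; G(2) = 2; G(3) = 4; G(4) = 8.
Iterating the recurrence: G(5) = 15, G(6) = 29, G(7) = 56, G(8) = 108, G(9) = 208, G(10) = 401, G(11) = 773, G(12) = 1490, G(13) = 2872, G(14) = 5536, G(15) = 10671.

G(n) = G(n-1) + G(n-2) + G(n-3) + G(n-4), G(1) = 1, G(2) = 2, G(3) = 4, G(4) = 8; G(15) = 10671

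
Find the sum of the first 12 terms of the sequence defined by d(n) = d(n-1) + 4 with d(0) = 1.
Computing the sequence terms: 1, 5, 9, 13, 17, 21, 25, 29, 33, 37, 41, 45
Adding these values together:

276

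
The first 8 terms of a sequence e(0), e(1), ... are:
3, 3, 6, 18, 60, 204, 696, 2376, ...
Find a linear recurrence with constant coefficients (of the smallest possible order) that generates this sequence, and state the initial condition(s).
Look for the lowest-order linear relation among consecutive terms.
Observation: e(n) - 4·e(n-1) - (-2)·e(n-2) = 0 holds for the shown terms, and no order-1 relation e(n) = α·e(n-1) + β fits.
Check at n=3: 4·6 + (-2)·3 = 18. ✓

e(n) = 4e(n-1) - 2e(n-2), e(0) = 3, e(1) = 3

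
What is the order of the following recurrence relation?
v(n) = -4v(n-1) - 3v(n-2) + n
The order is the largest lag k for which v(n-k) appears. Here the deepest term is v(n-2) (the n term is non-homogeneous and does not affect the order), so the order is 2.

Order 2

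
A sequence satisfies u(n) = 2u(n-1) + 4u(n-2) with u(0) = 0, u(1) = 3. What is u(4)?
Computing the sequence terms:
0, 3, 6, 24, 72

72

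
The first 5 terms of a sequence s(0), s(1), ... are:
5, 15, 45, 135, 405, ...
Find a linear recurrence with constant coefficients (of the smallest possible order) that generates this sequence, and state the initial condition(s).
Look for the lowest-order linear relation among consecutive terms.
Observation: each term is 3× the previous.
Check at n=2: 3·15 = 45. ✓

s(n) = 3 × s(n-1), s(0) = 5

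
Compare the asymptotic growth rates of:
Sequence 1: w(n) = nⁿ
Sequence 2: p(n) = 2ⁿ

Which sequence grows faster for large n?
Comparing growth rates:
Growth-rate hierarchy: log n ≺ any polynomial ≺ any exponential cⁿ (c>1) ≺ n! ≺ nⁿ.
super-exponential nⁿ dominates exponential base 2 asymptotically.

w(n) grows faster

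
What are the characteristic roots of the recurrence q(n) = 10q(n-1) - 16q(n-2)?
Substitute q(n) = rⁿ and divide through by rⁿ⁻²: r² - 10r + 16 = 0
Factor: (r - 8)(r - 2) = 0, so r = 8, 2.
General solution: q(n) = A·8ⁿ + B·2ⁿ

Characteristic: r² - 10r + 16 = 0, Roots: r = 8, 2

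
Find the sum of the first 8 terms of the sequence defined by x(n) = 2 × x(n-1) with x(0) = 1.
Computing the sequence terms: 1, 2, 4, 8, 16, 32, 64, 128
Adding these values together:

255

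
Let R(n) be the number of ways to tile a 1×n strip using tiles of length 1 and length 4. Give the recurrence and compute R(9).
Condition on the last tile: it has length 1 (leaving a 1×(n-1) strip) or length 4 (leaving a 1×(n-4) strip), so R(n) = R(n-1) + R(n-4) (order-4 linear recurrence).
For 0 ≤ i < 4 only unit tiles fit, so R(i) = 1.
Iterating the recurrence: R(4) = 2, R(5) = 3, R(6) = 4, R(7) = 5, R(8) = 7, R(9) = 10.

R(n) = R(n-1) + R(n-4), with R(i) = 1 for 0 ≤ i < 4; R(9) = 10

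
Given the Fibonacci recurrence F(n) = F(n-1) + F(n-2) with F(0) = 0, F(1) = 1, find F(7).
Computing the sequence terms:
0, 1, 1, 2, 3, 5, 8, 13

13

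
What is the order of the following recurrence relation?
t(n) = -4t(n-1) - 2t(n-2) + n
The order is the largest lag k for which t(n-k) appears. Here the deepest term is t(n-2) (the n term is non-homogeneous and does not affect the order), so the order is 2.

Order 2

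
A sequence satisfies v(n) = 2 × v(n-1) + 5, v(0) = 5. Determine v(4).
Computing step by step:
v(0) = 5
v(1) = 2 × 5 + 5 = 15
v(2) = 2 × 15 + 5 = 35
v(3) = 2 × 35 + 5 = 75
v(4) = 2 × 75 + 5 = 155

155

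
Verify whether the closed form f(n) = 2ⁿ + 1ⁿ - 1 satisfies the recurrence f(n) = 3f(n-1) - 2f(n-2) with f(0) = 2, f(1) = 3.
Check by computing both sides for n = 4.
From the recurrence with f(0) = 2, f(1) = 3:
  f(0) = 2, f(1) = 3, f(2) = 5, f(3) = 9, f(4) = 17
  so the recurrence gives f(4) = 17.
From the proposed closed form f(n) = 2ⁿ + 1ⁿ - 1:
  f(4) = 16.
The recurrence gives 17 but the closed form gives 16, so the closed form does not satisfy the recurrence.

No, the closed form is incorrect.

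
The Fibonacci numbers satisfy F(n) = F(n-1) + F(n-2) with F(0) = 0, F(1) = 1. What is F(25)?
Computing the sequence terms:
0, 1, 1, 2, 3, 5, 8, 13, 21, 34, 55, 89, 144, 233, 377, 610, 987, 1597, 2584, 4181, 6765, 10946, 17711, 28657, 46368, 75025

75025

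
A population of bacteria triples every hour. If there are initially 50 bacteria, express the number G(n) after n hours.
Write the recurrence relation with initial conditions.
Each hour multiplies the count by 3, so the count after n hours depends only on the count after n-1 hours: G(n) = 3 × G(n-1). The starting count gives G(0) = 50.
Unrolling n times gives the closed form G(n) = 50 × 3ⁿ.

G(n) = 3 × G(n-1), G(0) = 50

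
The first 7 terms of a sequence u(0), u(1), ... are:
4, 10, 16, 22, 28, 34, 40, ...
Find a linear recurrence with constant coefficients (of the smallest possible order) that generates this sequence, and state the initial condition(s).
Look for the lowest-order linear relation among consecutive terms.
Observation: consecutive differences are constant (= 6).
Check at n=2: 1·10 + 6 = 16. ✓

u(n) = u(n-1) + 6, u(0) = 4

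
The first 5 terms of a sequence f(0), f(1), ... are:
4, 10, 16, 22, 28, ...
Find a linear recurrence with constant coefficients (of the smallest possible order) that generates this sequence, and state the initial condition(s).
Look for the lowest-order linear relation among consecutive terms.
Observation: consecutive differences are constant (= 6).
Check at n=2: 1·10 + 6 = 16. ✓

f(n) = f(n-1) + 6, f(0) = 4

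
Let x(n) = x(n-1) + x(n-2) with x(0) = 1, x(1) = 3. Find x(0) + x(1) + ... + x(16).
Computing the sequence terms: 1, 3, 4, 7, 11, 18, 29, 47, 76, 123, 199, 322, 521, 843, 1364, 2207, 3571
Adding these values together:

9346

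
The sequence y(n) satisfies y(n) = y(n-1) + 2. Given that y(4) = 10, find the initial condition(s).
y(4) = y(0) + 4·2, so y(0) = 10 - 8 = 2.

y(0) = 2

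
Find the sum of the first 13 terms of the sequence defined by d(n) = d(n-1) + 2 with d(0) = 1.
Computing the sequence terms: 1, 3, 5, 7, 9, 11, 13, 15, 17, 19, 21, 23, 25
Adding these values together:

169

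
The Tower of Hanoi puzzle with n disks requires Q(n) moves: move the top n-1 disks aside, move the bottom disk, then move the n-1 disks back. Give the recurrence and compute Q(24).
Moving n disks = move the top n-1 disks aside (Q(n-1) moves) + move the largest disk (1 move) + move the n-1 disks back on top (Q(n-1) moves), so Q(n) = 2Q(n-1) + 1, with Q(1) = 1 (a single disk takes one move).
First terms: 1, 3, 7, 15, 31, 63, … — each is one less than a power of 2. Indeed Q(n) + 1 = 2(Q(n-1) + 1) with Q(1) + 1 = 2, so Q(n) + 1 = 2ⁿ and Q(n) = 2ⁿ - 1.
Hence Q(24) = 2^24 - 1 = 16777216 - 1 = 16777215.

Q(n) = 2Q(n-1) + 1, Q(1) = 1; Q(24) = 16777215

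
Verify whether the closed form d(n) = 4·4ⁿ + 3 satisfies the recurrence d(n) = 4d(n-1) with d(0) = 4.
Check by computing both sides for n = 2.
From the recurrence with d(0) = 4:
  d(0) = 4, d(1) = 16, d(2) = 64
  so the recurrence gives d(2) = 64.
From the proposed closed form d(n) = 4·4ⁿ + 3:
  d(2) = 67.
The recurrence gives 64 but the closed form gives 67, so the closed form does not satisfy the recurrence.

No, the closed form is incorrect.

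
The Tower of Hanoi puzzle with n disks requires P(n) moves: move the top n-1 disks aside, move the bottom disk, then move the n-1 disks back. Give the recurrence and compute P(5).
Moving n disks = move the top n-1 disks aside (P(n-1) moves) + move the largest disk (1 move) + move the n-1 disks back on top (P(n-1) moves), so P(n) = 2P(n-1) + 1, with P(1) = 1 (a single disk takes one move).
First terms: 1, 3, 7, 15, 31, … — each is one less than a power of 2. Indeed P(n) + 1 = 2(P(n-1) + 1) with P(1) + 1 = 2, so P(n) + 1 = 2ⁿ and P(n) = 2ⁿ - 1.
Hence P(5) = 2^5 - 1 = 32 - 1 = 31.

P(n) = 2P(n-1) + 1, P(1) = 1; P(5) = 31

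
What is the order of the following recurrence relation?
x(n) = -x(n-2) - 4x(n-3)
The order is the largest lag k for which x(n-k) appears. Here the deepest term is x(n-3), so the order is 3.

Order 3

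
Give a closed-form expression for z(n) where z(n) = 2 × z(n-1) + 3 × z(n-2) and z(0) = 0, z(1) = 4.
Recurrence: z(n) = 2 × z(n-1) + 3 × z(n-2), initial: z(0) = 0, z(1) = 4.
Characteristic equation: r² - 2r - 3 = 0, which factors as (r - 3)(r + 1) = 0, so r = 3, -1. General solution z(n) = A·3ⁿ + B·(-1)ⁿ. From z(0) = 0: A + B = 0. From z(1) = 4: 3A - 1B = 4. Solving gives A = 1, B = -1.

z(n) = 3ⁿ - (-1)ⁿ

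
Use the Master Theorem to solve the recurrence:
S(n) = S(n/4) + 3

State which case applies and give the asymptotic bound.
Master Theorem template: S(n) = a·S(n/b) + f(n).
Here: a=1, b=4, f(n)=3
Compute log_b(a) = log_4(1) = 0.
f(n) = 3 = Θ(1). Case 2: S(n) = Θ(log n).

Case 2: S(n) = Θ(log n)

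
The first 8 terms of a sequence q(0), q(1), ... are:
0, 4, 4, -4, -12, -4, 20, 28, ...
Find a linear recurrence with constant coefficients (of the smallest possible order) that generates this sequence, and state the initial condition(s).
Look for the lowest-order linear relation among consecutive terms.
Observation: q(n) - 1·q(n-1) - (-2)·q(n-2) = 0 holds for the shown terms, and no order-1 relation q(n) = α·q(n-1) + β fits.
Check at n=3: 1·4 + (-2)·4 = -4. ✓

q(n) = q(n-1) - 2q(n-2), q(0) = 0, q(1) = 4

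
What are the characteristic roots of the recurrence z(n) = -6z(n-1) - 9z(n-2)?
Substitute z(n) = rⁿ and divide through by rⁿ⁻²: r² + 6r + 9 = 0
Factor: (r + 3)² = 0, so r = -3 (double root).
General solution: z(n) = (A + Bn)·(-3)ⁿ

Characteristic: r² + 6r + 9 = 0, Roots: r = -3 (double root)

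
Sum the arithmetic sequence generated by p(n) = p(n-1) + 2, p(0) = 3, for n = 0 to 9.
Computing the sequence terms: 3, 5, 7, 9, 11, 13, 15, 17, 19, 21
Adding these values together:

120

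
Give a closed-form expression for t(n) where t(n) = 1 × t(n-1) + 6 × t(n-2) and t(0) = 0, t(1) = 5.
Recurrence: t(n) = 1 × t(n-1) + 6 × t(n-2), initial: t(0) = 0, t(1) = 5.
Characteristic equation: r² - 1r - 6 = 0, which factors as (r - 3)(r + 2) = 0, so r = 3, -2. General solution t(n) = A·3ⁿ + B·(-2)ⁿ. From t(0) = 0: A + B = 0. From t(1) = 5: 3A - 2B = 5. Solving gives A = 1, B = -1.

t(n) = 3ⁿ - (-2)ⁿ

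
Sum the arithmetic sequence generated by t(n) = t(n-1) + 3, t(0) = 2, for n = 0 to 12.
Computing the sequence terms: 2, 5, 8, 11, 14, 17, 20, 23, 26, 29, 32, 35, 38
Adding these values together:

260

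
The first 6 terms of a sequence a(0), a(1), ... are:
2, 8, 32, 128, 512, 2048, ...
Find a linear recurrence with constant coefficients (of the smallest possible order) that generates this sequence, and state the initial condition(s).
Look for the lowest-order linear relation among consecutive terms.
Observation: each term is 4× the previous.
Check at n=2: 4·8 = 32. ✓

a(n) = 4 × a(n-1), a(0) = 2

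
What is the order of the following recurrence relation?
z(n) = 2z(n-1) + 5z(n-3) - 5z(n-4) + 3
The order is the largest lag k for which z(n-k) appears. Here the deepest term is z(n-4) (the 3 term is non-homogeneous and does not affect the order), so the order is 4.

Order 4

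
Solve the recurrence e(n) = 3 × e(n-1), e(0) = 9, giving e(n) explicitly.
Recurrence: e(n) = 3 × e(n-1), initial: e(0) = 9.
Each term is 3 times the previous, so this is geometric with ratio 3. After n steps: e(n) = e(0)·3ⁿ = 9·3ⁿ.

e(n) = 9·3ⁿ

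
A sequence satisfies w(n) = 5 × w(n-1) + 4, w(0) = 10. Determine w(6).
Computing step by step:
w(0) = 10
w(1) = 5 × 10 + 4 = 54
w(2) = 5 × 54 + 4 = 274
w(3) = 5 × 274 + 4 = 1374
w(4) = 5 × 1374 + 4 = 6874
w(5) = 5 × 6874 + 4 = 34374
w(6) = 5 × 34374 + 4 = 171874

171874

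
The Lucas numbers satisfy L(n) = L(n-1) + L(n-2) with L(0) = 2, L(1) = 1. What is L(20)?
Computing the sequence terms:
2, 1, 3, 4, 7, 11, 18, 29, 47, 76, 123, 199, 322, 521, 843, 1364, 2207, 3571, 5778, 9349, 15127

15127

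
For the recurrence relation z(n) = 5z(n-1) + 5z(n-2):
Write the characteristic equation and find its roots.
Substitute z(n) = rⁿ and divide through by rⁿ⁻²: r² - 5r - 5 = 0
Discriminant: 5² + 4·5 = 45, not a perfect square, so by the quadratic formula r = (5 ± √45)/2.
General solution: z(n) = A·r₁ⁿ + B·r₂ⁿ where r₁,r₂ = (5 ± √45)/2

Characteristic: r² - 5r - 5 = 0, Roots: r = (5 ± √45)/2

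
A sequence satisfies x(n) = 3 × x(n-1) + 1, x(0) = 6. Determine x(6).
Computing step by step:
x(0) = 6
x(1) = 3 × 6 + 1 = 19
x(2) = 3 × 19 + 1 = 58
x(3) = 3 × 58 + 1 = 175
x(4) = 3 × 175 + 1 = 526
x(5) = 3 × 526 + 1 = 1579
x(6) = 3 × 1579 + 1 = 4738

4738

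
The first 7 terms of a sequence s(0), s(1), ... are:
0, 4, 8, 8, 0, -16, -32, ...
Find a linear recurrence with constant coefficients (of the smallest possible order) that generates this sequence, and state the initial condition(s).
Look for the lowest-order linear relation among consecutive terms.
Observation: s(n) - 2·s(n-1) - (-2)·s(n-2) = 0 holds for the shown terms, and no order-1 relation s(n) = α·s(n-1) + β fits.
Check at n=3: 2·8 + (-2)·4 = 8. ✓

s(n) = 2s(n-1) - 2s(n-2), s(0) = 0, s(1) = 4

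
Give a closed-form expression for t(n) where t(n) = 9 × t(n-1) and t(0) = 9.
Recurrence: t(n) = 9 × t(n-1), initial: t(0) = 9.
Each term is 9 times the previous, so this is geometric with ratio 9. After n steps: t(n) = t(0)·9ⁿ = 9·9ⁿ.

t(n) = 9·9ⁿ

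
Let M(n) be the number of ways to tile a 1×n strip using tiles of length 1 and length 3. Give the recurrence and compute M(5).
Condition on the last tile: it has length 1 (leaving a 1×(n-1) strip) or length 3 (leaving a 1×(n-3) strip), so M(n) = M(n-1) + M(n-3) (order-3 linear recurrence).
For 0 ≤ i < 3 only unit tiles fit, so M(i) = 1.
Iterating the recurrence: M(3) = 2, M(4) = 3, M(5) = 4.

M(n) = M(n-1) + M(n-3), with M(i) = 1 for 0 ≤ i < 3; M(5) = 4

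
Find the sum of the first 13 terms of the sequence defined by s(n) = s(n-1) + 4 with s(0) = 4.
Computing the sequence terms: 4, 8, 12, 16, 20, 24, 28, 32, 36, 40, 44, 48, 52
Adding these values together:

364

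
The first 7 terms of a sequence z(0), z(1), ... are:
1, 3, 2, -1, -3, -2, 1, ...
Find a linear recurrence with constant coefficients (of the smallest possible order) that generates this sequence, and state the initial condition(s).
Look for the lowest-order linear relation among consecutive terms.
Observation: z(n) - 1·z(n-1) - (-1)·z(n-2) = 0 holds for the shown terms, and no order-1 relation z(n) = α·z(n-1) + β fits.
Check at n=3: 1·2 + (-1)·3 = -1. ✓

z(n) = z(n-1) - z(n-2), z(0) = 1, z(1) = 3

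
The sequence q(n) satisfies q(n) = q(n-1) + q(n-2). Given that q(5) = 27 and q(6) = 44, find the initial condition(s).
Work backwards using q(k) = q(k+2) - q(k+1):
q(4) = q(6) - q(5) = 44 - 27 = 17
q(3) = q(5) - q(4) = 27 - 17 = 10
q(2) = q(4) - q(3) = 17 - 10 = 7
q(1) = q(3) - q(2) = 10 - 7 = 3
q(0) = q(2) - q(1) = 7 - 3 = 4

q(0) = 4, q(1) = 3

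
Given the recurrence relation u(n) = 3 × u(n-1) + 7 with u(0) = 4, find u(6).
Computing step by step:
u(0) = 4
u(1) = 3 × 4 + 7 = 19
u(2) = 3 × 19 + 7 = 64
u(3) = 3 × 64 + 7 = 199
u(4) = 3 × 199 + 7 = 604
u(5) = 3 × 604 + 7 = 1819
u(6) = 3 × 1819 + 7 = 5464

5464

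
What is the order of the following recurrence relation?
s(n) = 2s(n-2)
The order is the largest lag k for which s(n-k) appears. Here the deepest term is s(n-2), so the order is 2.

Order 2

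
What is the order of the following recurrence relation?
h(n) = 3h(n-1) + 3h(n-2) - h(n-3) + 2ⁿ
The order is the largest lag k for which h(n-k) appears. Here the deepest term is h(n-3) (the 2ⁿ term is non-homogeneous and does not affect the order), so the order is 3.

Order 3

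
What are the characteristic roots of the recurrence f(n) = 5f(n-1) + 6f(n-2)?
Substitute f(n) = rⁿ and divide through by rⁿ⁻²: r² - 5r - 6 = 0
Factor: (r - 6)(r + 1) = 0, so r = 6, -1.
General solution: f(n) = A·6ⁿ + B·(-1)ⁿ

Characteristic: r² - 5r - 6 = 0, Roots: r = 6, -1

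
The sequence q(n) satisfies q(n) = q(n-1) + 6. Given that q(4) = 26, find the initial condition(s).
q(4) = q(0) + 4·6, so q(0) = 26 - 24 = 2.

q(0) = 2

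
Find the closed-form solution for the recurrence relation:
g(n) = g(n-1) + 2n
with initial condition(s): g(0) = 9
Recurrence: g(n) = g(n-1) + 2n, initial: g(0) = 9.
Telescoping: g(n) = g(0) + 2·Σᵢ₌₁ⁿ i = 9 + 2·n(n+1)/2.

g(n) = 2·n(n+1)/2 + 9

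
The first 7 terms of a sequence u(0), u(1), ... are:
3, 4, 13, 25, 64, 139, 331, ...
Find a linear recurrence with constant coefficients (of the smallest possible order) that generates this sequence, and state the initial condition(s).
Look for the lowest-order linear relation among consecutive terms.
Observation: u(n) - 1·u(n-1) - (3)·u(n-2) = 0 holds for the shown terms, and no order-1 relation u(n) = α·u(n-1) + β fits.
Check at n=3: 1·13 + (3)·4 = 25. ✓

u(n) = u(n-1) + 3u(n-2), u(0) = 3, u(1) = 4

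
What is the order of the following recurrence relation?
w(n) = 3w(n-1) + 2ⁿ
The order is the largest lag k for which w(n-k) appears. Here the deepest term is w(n-1) (the 2ⁿ term is non-homogeneous and does not affect the order), so the order is 1.

Order 1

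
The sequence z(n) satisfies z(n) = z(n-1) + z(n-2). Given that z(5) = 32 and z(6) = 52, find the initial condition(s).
Work backwards using z(k) = z(k+2) - z(k+1):
z(4) = z(6) - z(5) = 52 - 32 = 20
z(3) = z(5) - z(4) = 32 - 20 = 12
z(2) = z(4) - z(3) = 20 - 12 = 8
z(1) = z(3) - z(2) = 12 - 8 = 4
z(0) = z(2) - z(1) = 8 - 4 = 4

z(0) = 4, z(1) = 4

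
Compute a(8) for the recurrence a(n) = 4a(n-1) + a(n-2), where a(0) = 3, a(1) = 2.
Computing the sequence terms:
3, 2, 11, 46, 195, 826, 3499, 14822, 62787

62787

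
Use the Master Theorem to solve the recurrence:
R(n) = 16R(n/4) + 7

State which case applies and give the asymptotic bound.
Master Theorem template: R(n) = a·R(n/b) + f(n).
Here: a=16, b=4, f(n)=7
Compute log_b(a) = log_4(16) = 2.
f(n) = 7 = O(n^(2-ε)) with ε = 2. Case 1: R(n) = Θ(n^log_b(a)) = Θ(n^2).

Case 1: R(n) = Θ(n^2)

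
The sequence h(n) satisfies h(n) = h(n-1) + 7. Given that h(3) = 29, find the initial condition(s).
h(3) = h(0) + 3·7, so h(0) = 29 - 21 = 8.

h(0) = 8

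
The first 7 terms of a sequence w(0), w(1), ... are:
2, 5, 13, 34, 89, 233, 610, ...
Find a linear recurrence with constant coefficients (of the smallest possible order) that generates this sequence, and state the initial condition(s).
Look for the lowest-order linear relation among consecutive terms.
Observation: w(n) - 3·w(n-1) - (-1)·w(n-2) = 0 holds for the shown terms, and no order-1 relation w(n) = α·w(n-1) + β fits.
Check at n=3: 3·13 + (-1)·5 = 34. ✓

w(n) = 3w(n-1) - w(n-2), w(0) = 2, w(1) = 5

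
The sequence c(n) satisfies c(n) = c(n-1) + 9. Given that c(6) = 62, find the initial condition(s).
c(6) = c(0) + 6·9, so c(0) = 62 - 54 = 8.

c(0) = 8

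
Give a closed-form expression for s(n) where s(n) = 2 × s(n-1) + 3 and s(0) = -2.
Recurrence: s(n) = 2 × s(n-1) + 3, initial: s(0) = -2.
Try s(n) = A·2ⁿ + C. Substituting: A·2ⁿ + C = 2(A·2ⁿ⁻¹ + C) + 3 = A·2ⁿ + 2C + 3, so C = 2C + 3, giving C = -3. Then s(0) = A - 3 = -2 gives A = 1.

s(n) = 2ⁿ - 3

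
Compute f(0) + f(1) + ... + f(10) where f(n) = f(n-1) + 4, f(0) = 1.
Computing the sequence terms: 1, 5, 9, 13, 17, 21, 25, 29, 33, 37, 41
Adding these values together:

231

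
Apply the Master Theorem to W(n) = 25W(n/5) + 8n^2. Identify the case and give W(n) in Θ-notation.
Master Theorem template: W(n) = a·W(n/b) + f(n).
Here: a=25, b=5, f(n)=8n^2
Compute log_b(a) = log_5(25) = 2.
f(n) = 8n^2 = Θ(n^2). Case 2: W(n) = Θ(n^2 log n).

Case 2: W(n) = Θ(n^2 log n)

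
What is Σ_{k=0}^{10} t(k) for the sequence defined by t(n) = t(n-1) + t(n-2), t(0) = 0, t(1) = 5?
Computing the sequence terms: 0, 5, 5, 10, 15, 25, 40, 65, 105, 170, 275
Adding these values together:

715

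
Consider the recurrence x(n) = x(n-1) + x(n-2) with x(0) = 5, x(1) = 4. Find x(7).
Computing the sequence terms:
5, 4, 9, 13, 22, 35, 57, 92

92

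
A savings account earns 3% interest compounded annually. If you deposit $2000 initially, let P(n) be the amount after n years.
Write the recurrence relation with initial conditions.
Each year the balance grows by 3%, i.e. is multiplied by 1 + 3/100 = 1.03, so P(n) = 1.03 × P(n-1). The initial deposit gives P(0) = 2000.
Unrolling gives the closed form P(n) = 2000 × (1.03)ⁿ.

P(n) = 1.03 × P(n-1), P(0) = 2000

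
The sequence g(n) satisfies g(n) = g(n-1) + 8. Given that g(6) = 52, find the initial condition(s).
g(6) = g(0) + 6·8, so g(0) = 52 - 48 = 4.

g(0) = 4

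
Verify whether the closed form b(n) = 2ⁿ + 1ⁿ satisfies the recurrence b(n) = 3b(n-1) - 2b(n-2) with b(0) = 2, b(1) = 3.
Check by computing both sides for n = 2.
From the recurrence with b(0) = 2, b(1) = 3:
  b(0) = 2, b(1) = 3, b(2) = 5
  so the recurrence gives b(2) = 5.
From the proposed closed form b(n) = 2ⁿ + 1ⁿ:
  b(2) = 5.
Both sides give 5 at n = 2, and the initial condition(s) match, so the closed form is consistent.

Yes, the closed form is correct.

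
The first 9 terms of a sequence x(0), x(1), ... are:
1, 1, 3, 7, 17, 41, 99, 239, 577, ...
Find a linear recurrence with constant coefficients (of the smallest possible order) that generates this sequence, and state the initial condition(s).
Look for the lowest-order linear relation among consecutive terms.
Observation: x(n) - 2·x(n-1) - (1)·x(n-2) = 0 holds for the shown terms, and no order-1 relation x(n) = α·x(n-1) + β fits.
Check at n=3: 2·3 + (1)·1 = 7. ✓

x(n) = 2x(n-1) + x(n-2), x(0) = 1, x(1) = 1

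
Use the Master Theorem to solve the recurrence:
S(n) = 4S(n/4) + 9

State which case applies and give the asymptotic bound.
Master Theorem template: S(n) = a·S(n/b) + f(n).
Here: a=4, b=4, f(n)=9
Compute log_b(a) = log_4(4) = 1.
f(n) = 9 = O(n^(1-ε)) with ε = 1. Case 1: S(n) = Θ(n^log_b(a)) = Θ(n).

Case 1: S(n) = Θ(n)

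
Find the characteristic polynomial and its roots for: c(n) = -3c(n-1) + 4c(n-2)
Substitute c(n) = rⁿ and divide through by rⁿ⁻²: r² + 3r - 4 = 0
Factor: (r + 4)(r - 1) = 0, so r = -4, 1.
General solution: c(n) = A·(-4)ⁿ + B·1ⁿ

Characteristic: r² + 3r - 4 = 0, Roots: r = -4, 1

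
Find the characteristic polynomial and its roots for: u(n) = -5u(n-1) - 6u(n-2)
Substitute u(n) = rⁿ and divide through by rⁿ⁻²: r² + 5r + 6 = 0
Factor: (r + 2)(r + 3) = 0, so r = -2, -3.
General solution: u(n) = A·(-2)ⁿ + B·(-3)ⁿ

Characteristic: r² + 5r + 6 = 0, Roots: r = -2, -3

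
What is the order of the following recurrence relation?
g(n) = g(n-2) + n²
The order is the largest lag k for which g(n-k) appears. Here the deepest term is g(n-2) (the n² term is non-homogeneous and does not affect the order), so the order is 2.

Order 2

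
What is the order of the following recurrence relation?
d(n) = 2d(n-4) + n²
The order is the largest lag k for which d(n-k) appears. Here the deepest term is d(n-4) (the n² term is non-homogeneous and does not affect the order), so the order is 4.

Order 4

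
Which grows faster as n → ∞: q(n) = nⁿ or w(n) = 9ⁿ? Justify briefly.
Comparing growth rates:
Growth-rate hierarchy: log n ≺ any polynomial ≺ any exponential cⁿ (c>1) ≺ n! ≺ nⁿ.
super-exponential nⁿ dominates exponential base 9 asymptotically.

q(n) grows faster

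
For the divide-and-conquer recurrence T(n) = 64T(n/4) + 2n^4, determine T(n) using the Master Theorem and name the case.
Master Theorem template: T(n) = a·T(n/b) + f(n).
Here: a=64, b=4, f(n)=2n^4
Compute log_b(a) = log_4(64) = 3.
f(n) = 2n^4 = Ω(n^(3+ε)) with ε = 1, and the regularity condition holds (a·f(n/b) = (a/b^4)·f(n) with a/b^4 = 4^-1 < 1). Case 3: T(n) = Θ(f(n)) = Θ(n^4).

Case 3: T(n) = Θ(n^4)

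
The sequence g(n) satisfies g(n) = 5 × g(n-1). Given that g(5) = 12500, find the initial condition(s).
In general g(n) = 5ⁿ · g(0). At n = 5: g(0) = g(5) / 5^5 = 12500 / 3125 = 4.

g(0) = 4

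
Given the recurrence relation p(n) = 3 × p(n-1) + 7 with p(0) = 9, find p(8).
Computing step by step:
p(0) = 9
p(1) = 3 × 9 + 7 = 34
p(2) = 3 × 34 + 7 = 109
p(3) = 3 × 109 + 7 = 334
p(4) = 3 × 334 + 7 = 1009
p(5) = 3 × 1009 + 7 = 3034
p(6) = 3 × 3034 + 7 = 9109
p(7) = 3 × 9109 + 7 = 27334
p(8) = 3 × 27334 + 7 = 82009

82009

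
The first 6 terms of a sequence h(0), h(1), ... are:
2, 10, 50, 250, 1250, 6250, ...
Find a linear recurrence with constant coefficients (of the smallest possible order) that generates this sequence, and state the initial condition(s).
Look for the lowest-order linear relation among consecutive terms.
Observation: each term is 5× the previous.
Check at n=2: 5·10 = 50. ✓

h(n) = 5 × h(n-1), h(0) = 2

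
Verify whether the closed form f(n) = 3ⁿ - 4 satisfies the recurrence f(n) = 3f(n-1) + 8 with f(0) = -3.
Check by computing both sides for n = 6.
From the recurrence with f(0) = -3:
  f(0) = -3, f(1) = -1, f(2) = 5, f(3) = 23, f(4) = 77, f(5) = 239, f(6) = 725
  so the recurrence gives f(6) = 725.
From the proposed closed form f(n) = 3ⁿ - 4:
  f(6) = 725.
Both sides give 725 at n = 6, and the initial condition(s) match, so the closed form is consistent.

Yes, the closed form is correct.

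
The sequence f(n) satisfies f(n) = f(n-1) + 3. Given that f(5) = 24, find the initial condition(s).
f(5) = f(0) + 5·3, so f(0) = 24 - 15 = 9.

f(0) = 9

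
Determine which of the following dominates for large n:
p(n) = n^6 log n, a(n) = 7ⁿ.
Comparing growth rates:
Growth-rate hierarchy: log n ≺ any polynomial ≺ any exponential cⁿ (c>1) ≺ n! ≺ nⁿ.
exponential base 7 dominates polynomial degree 6 (with log factor) asymptotically.

a(n) grows faster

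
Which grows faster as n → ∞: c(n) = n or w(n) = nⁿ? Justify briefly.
Comparing growth rates:
Growth-rate hierarchy: log n ≺ any polynomial ≺ any exponential cⁿ (c>1) ≺ n! ≺ nⁿ.
super-exponential nⁿ dominates polynomial degree 1 asymptotically.

w(n) grows faster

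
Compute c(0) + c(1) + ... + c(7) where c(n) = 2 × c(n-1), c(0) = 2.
Computing the sequence terms: 2, 4, 8, 16, 32, 64, 128, 256
Adding these values together:

510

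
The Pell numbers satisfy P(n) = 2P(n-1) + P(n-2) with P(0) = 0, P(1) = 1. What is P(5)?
Computing the sequence terms:
0, 1, 2, 5, 12, 29

29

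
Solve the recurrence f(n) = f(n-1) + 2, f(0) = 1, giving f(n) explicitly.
Recurrence: f(n) = f(n-1) + 2, initial: f(0) = 1.
Each step adds 2, so f(n) = f(0) + 2n = 2n + 1.

f(n) = 2n + 1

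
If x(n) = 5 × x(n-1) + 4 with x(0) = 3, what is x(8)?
Computing step by step:
x(0) = 3
x(1) = 5 × 3 + 4 = 19
x(2) = 5 × 19 + 4 = 99
x(3) = 5 × 99 + 4 = 499
x(4) = 5 × 499 + 4 = 2499
x(5) = 5 × 2499 + 4 = 12499
x(6) = 5 × 12499 + 4 = 62499
x(7) = 5 × 62499 + 4 = 312499
x(8) = 5 × 312499 + 4 = 1562499

1562499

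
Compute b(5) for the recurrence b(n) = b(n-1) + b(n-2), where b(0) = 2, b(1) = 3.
Computing the sequence terms:
2, 3, 5, 8, 13, 21

21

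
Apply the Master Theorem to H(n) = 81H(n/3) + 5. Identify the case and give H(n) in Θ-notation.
Master Theorem template: H(n) = a·H(n/b) + f(n).
Here: a=81, b=3, f(n)=5
Compute log_b(a) = log_3(81) = 4.
f(n) = 5 = O(n^(4-ε)) with ε = 4. Case 1: H(n) = Θ(n^log_b(a)) = Θ(n^4).

Case 1: H(n) = Θ(n^4)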